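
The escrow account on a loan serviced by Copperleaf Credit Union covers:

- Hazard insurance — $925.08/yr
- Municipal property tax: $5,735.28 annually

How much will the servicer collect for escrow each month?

Hazard insurance = $925.08 annually
Municipal property tax = $5,735.28 annually
Combined annual = $925.08 + $5,735.28 = $6,660.36
Monthly escrow = $6,660.36 ÷ 12 = $555.03

$555.03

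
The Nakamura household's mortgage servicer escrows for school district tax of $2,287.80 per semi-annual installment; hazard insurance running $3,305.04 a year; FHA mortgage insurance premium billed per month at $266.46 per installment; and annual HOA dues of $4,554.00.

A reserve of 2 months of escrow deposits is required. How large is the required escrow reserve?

School district tax: $2,287.80 × 2 = $4,575.60
Hazard insurance: $3,305.04
FHA mortgage insurance premium: $266.46 × 12 = $3,197.52
HOA dues: $4,554.00
Combined annual = $15,632.16
Base monthly escrow = $15,632.16 ÷ 12 = $1,302.68
Required cushion = 2 × $1,302.68 = $2,605.36

$2,605.36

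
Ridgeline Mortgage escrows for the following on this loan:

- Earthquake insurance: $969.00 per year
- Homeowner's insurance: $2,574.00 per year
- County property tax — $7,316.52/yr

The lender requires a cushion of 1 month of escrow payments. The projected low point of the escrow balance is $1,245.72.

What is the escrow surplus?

$340.76

Earthquake insurance = $969.00/yr
Homeowner's insurance = $2,574.00/yr
County property tax = $7,316.52/yr
Total annual escrow = $969.00 + $2,574.00 + $7,316.52 = $10,859.52
Monthly = $10,859.52 / 12 = $904.96
Required cushion = 1 × $904.96 = $904.96
Surplus = $1,245.72 − $904.96 = $340.76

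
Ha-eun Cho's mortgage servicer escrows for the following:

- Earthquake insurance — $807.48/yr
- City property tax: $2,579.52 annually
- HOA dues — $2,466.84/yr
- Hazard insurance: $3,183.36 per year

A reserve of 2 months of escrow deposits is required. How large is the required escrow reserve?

Earthquake insurance — $807.48 annually
City property tax — $2,579.52 annually
HOA dues — $2,466.84 annually
Hazard insurance — $3,183.36 annually
Total annual escrow = $9,037.20
Per month = $9,037.20 / 12 = $753.10
Required cushion = 2 × $753.10 = $1,506.20

$1,506.20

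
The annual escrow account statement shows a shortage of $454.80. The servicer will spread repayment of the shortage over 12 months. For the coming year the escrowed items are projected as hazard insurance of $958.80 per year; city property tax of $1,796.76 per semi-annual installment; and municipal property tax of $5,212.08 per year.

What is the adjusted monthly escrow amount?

Hazard insurance = $958.80/yr
City property tax = $1,796.76 × 2 = $3,593.52/yr
Municipal property tax = $5,212.08/yr
Annual escrow total = $958.80 + $3,593.52 + $5,212.08 = $9,764.40
Per month = $9,764.40 / 12 = $813.70
Shortage spread = $454.80 / 12 = $37.90/mo
Adjusted monthly = $813.70 + $37.90 = $851.60

$851.60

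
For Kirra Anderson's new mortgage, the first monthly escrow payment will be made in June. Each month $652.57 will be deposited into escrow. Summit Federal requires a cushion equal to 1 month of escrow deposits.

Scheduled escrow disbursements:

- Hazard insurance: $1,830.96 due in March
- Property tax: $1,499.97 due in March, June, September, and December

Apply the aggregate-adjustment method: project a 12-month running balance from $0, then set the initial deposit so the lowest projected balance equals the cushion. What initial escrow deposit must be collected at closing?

Cushion = 1 × $652.57 = $652.57
Trial balance (start $0, +$652.57 each month, − disbursements):
  Jun: +$652.57 − $1,499.97 → -$847.40
  Jul: +$652.57 → -$194.83
  Aug: +$652.57 → $457.74
  Sep: +$652.57 − $1,499.97 → -$389.66
  Oct: +$652.57 → $262.91
  Nov: +$652.57 → $915.48
  Dec: +$652.57 − $1,499.97 → $68.08
  Jan: +$652.57 → $720.65
  Feb: +$652.57 → $1,373.22
  Mar: +$652.57 − $3,330.93 → -$1,305.14
  Apr: +$652.57 → -$652.57
  May: +$652.57 → $0.00
Lowest trial balance = -$1,305.14 (Mar)
Initial deposit = cushion − low point = $652.57 − (-$1,305.14) = $1,957.71

$1,957.71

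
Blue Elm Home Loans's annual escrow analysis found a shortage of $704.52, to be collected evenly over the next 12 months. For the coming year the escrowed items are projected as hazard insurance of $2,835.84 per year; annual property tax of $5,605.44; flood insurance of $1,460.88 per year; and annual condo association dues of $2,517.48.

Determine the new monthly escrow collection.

$1,093.68

Hazard insurance = $2,835.84 per year
Property tax = $5,605.44 per year
Flood insurance = $1,460.88 per year
Condo association dues = $2,517.48 per year
Total annual escrow = $12,419.64
Monthly = $12,419.64 / 12 = $1,034.97
Monthly shortage recovery: $704.52 ÷ 12 = $58.71
New monthly escrow = $1,034.97 + $58.71 = $1,093.68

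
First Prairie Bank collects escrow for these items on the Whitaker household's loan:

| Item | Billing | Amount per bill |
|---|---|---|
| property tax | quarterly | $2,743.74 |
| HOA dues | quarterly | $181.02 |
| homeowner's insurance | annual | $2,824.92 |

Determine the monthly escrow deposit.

$1,210.33

Property tax = $2,743.74 × 4 = $10,974.96
HOA dues = $181.02 × 4 = $724.08
Homeowner's insurance = $2,824.92
Total annual escrow = $10,974.96 + $724.08 + $2,824.92 = $14,523.96
Base monthly escrow = $14,523.96 / 12 = $1,210.33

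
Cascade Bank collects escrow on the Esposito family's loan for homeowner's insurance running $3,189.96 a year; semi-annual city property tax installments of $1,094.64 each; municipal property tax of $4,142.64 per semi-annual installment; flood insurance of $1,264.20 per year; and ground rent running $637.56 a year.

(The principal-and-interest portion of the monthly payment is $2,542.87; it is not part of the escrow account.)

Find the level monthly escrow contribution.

$1,297.19

Homeowner's insurance — $3,189.96 annually
City property tax — $1,094.64 × 2 = $2,189.28 annually
Municipal property tax — $4,142.64 × 2 = $8,285.28 annually
Flood insurance — $1,264.20 annually
Ground rent — $637.56 annually
Annual escrow total = $3,189.96 + $2,189.28 + $8,285.28 + $1,264.20 + $637.56 = $15,566.28
Base monthly escrow = $15,566.28 ÷ 12 = $1,297.19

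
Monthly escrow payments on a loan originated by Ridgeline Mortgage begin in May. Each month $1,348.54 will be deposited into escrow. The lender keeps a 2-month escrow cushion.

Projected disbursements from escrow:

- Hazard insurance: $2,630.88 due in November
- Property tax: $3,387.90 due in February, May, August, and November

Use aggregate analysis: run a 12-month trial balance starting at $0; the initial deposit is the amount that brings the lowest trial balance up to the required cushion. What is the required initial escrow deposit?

$6,051.88

Cushion = 2 × $1,348.54 = $2,697.08
Trial balance (start $0, +$1,348.54 each month, − disbursements):
  May: +$1,348.54 − $3,387.90 → -$2,039.36
  Jun: +$1,348.54 → -$690.82
  Jul: +$1,348.54 → $657.72
  Aug: +$1,348.54 − $3,387.90 → -$1,381.64
  Sep: +$1,348.54 → -$33.10
  Oct: +$1,348.54 → $1,315.44
  Nov: +$1,348.54 − $6,018.78 → -$3,354.80
  Dec: +$1,348.54 → -$2,006.26
  Jan: +$1,348.54 → -$657.72
  Feb: +$1,348.54 − $3,387.90 → -$2,697.08
  Mar: +$1,348.54 → -$1,348.54
  Apr: +$1,348.54 → $0.00
Lowest trial balance = -$3,354.80 (Nov)
Initial deposit = cushion − low point = $2,697.08 − (-$3,354.80) = $6,051.88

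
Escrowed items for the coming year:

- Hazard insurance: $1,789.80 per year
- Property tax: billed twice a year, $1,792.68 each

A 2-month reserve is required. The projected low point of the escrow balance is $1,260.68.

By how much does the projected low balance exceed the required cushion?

Hazard insurance — $1,789.80
Property tax — $1,792.68 × 2 = $3,585.36
Total per year = $5,375.16
Base monthly escrow = $5,375.16 ÷ 12 = $447.93
Required cushion = 2 × $447.93 = $895.86
Surplus = $1,260.68 − $895.86 = $364.82

$364.82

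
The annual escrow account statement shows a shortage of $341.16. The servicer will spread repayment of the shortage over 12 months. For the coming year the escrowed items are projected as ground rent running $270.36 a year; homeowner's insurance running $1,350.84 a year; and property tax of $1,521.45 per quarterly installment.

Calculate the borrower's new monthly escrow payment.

Ground rent — $270.36 annually
Homeowner's insurance — $1,350.84 annually
Property tax — $1,521.45 × 4 = $6,085.80 annually
Total per year = $270.36 + $1,350.84 + $6,085.80 = $7,707.00
Base monthly escrow = $7,707.00 / 12 = $642.25
Shortage per month = $341.16 / 12 = $28.43
Adjusted monthly = $642.25 + $28.43 = $670.68

$670.68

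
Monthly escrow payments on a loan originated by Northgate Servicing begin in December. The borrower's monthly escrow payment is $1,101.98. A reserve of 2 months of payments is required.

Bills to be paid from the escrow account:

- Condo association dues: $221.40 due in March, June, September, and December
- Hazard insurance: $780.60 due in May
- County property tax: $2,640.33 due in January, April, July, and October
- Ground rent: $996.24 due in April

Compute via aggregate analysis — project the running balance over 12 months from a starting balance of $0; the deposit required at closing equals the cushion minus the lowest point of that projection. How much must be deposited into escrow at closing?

Cushion = 2 × $1,101.98 = $2,203.96
Trial balance (start $0, +$1,101.98 each month, − disbursements):
  Dec: +$1,101.98 − $221.40 → $880.58
  Jan: +$1,101.98 − $2,640.33 → -$657.77
  Feb: +$1,101.98 → $444.21
  Mar: +$1,101.98 − $221.40 → $1,324.79
  Apr: +$1,101.98 − $3,636.57 → -$1,209.80
  May: +$1,101.98 − $780.60 → -$888.42
  Jun: +$1,101.98 − $221.40 → -$7.84
  Jul: +$1,101.98 − $2,640.33 → -$1,546.19
  Aug: +$1,101.98 → -$444.21
  Sep: +$1,101.98 − $221.40 → $436.37
  Oct: +$1,101.98 − $2,640.33 → -$1,101.98
  Nov: +$1,101.98 → $0.00
Lowest trial balance = -$1,546.19 (Jul)
Initial deposit = cushion − low point = $2,203.96 − (-$1,546.19) = $3,750.15

$3,750.15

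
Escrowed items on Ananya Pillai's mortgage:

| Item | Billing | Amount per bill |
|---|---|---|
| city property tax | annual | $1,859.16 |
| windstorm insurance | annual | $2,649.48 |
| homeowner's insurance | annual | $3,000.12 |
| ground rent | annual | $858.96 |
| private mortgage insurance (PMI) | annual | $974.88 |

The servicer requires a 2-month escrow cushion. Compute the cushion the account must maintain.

$1,557.10

City property tax = $1,859.16 annually
Windstorm insurance = $2,649.48 annually
Homeowner's insurance = $3,000.12 annually
Ground rent = $858.96 annually
Private mortgage insurance (PMI) = $974.88 annually
Total per year = $9,342.60
Base monthly escrow = $9,342.60 / 12 = $778.55
Required cushion = 2 × $778.55 = $1,557.10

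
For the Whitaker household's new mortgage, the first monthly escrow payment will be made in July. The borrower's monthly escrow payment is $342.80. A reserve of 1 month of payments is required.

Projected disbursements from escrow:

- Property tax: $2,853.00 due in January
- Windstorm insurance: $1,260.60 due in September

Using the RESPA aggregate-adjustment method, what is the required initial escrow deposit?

$2,056.80

Cushion = 1 × $342.80 = $342.80
Trial balance (start $0, +$342.80 each month, − disbursements):
  Jul: +$342.80 → $342.80
  Aug: +$342.80 → $685.60
  Sep: +$342.80 − $1,260.60 → -$232.20
  Oct: +$342.80 → $110.60
  Nov: +$342.80 → $453.40
  Dec: +$342.80 → $796.20
  Jan: +$342.80 − $2,853.00 → -$1,714.00
  Feb: +$342.80 → -$1,371.20
  Mar: +$342.80 → -$1,028.40
  Apr: +$342.80 → -$685.60
  May: +$342.80 → -$342.80
  Jun: +$342.80 → $0.00
Lowest trial balance = -$1,714.00 (Jan)
Initial deposit = cushion − low point = $342.80 − (-$1,714.00) = $2,056.80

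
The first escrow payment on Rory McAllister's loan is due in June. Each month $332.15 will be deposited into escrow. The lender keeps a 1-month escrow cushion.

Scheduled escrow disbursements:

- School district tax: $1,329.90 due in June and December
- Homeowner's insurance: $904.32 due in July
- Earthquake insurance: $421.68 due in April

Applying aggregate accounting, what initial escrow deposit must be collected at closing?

Cushion = 1 × $332.15 = $332.15
Trial balance (start $0, +$332.15 each month, − disbursements):
  Jun: +$332.15 − $1,329.90 → -$997.75
  Jul: +$332.15 − $904.32 → -$1,569.92
  Aug: +$332.15 → -$1,237.77
  Sep: +$332.15 → -$905.62
  Oct: +$332.15 → -$573.47
  Nov: +$332.15 → -$241.32
  Dec: +$332.15 − $1,329.90 → -$1,239.07
  Jan: +$332.15 → -$906.92
  Feb: +$332.15 → -$574.77
  Mar: +$332.15 → -$242.62
  Apr: +$332.15 − $421.68 → -$332.15
  May: +$332.15 → $0.00
Lowest trial balance = -$1,569.92 (Jul)
Initial deposit = cushion − low point = $332.15 − (-$1,569.92) = $1,902.07

$1,902.07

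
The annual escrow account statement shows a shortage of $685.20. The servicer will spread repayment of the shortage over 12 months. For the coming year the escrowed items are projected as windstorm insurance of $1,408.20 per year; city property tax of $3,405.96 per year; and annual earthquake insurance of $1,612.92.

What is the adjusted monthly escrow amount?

Windstorm insurance = $1,408.20/yr
City property tax = $3,405.96/yr
Earthquake insurance = $1,612.92/yr
Total per year = $1,408.20 + $3,405.96 + $1,612.92 = $6,427.08
Monthly = $6,427.08 ÷ 12 = $535.59
Monthly shortage recovery: $685.20 ÷ 12 = $57.10
New monthly escrow = $535.59 + $57.10 = $592.69

$592.69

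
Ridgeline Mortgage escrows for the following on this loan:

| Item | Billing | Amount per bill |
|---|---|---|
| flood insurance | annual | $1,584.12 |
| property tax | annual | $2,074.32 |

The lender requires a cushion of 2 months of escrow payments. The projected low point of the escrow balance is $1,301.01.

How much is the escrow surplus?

Flood insurance = $1,584.12 per year
Property tax = $2,074.32 per year
Combined annual = $1,584.12 + $2,074.32 = $3,658.44
Monthly escrow = $3,658.44 ÷ 12 = $304.87
Required cushion = 2 × $304.87 = $609.74
Surplus = $1,301.01 − $609.74 = $691.27

$691.27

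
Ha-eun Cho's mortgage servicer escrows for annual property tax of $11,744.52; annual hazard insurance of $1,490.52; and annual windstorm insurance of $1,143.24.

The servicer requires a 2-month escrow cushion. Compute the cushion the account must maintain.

$2,396.38

Property tax = $11,744.52
Hazard insurance = $1,490.52
Windstorm insurance = $1,143.24
Total per year = $14,378.28
Monthly escrow = $14,378.28 / 12 = $1,198.19
Cushion = 2 × $1,198.19 = $2,396.38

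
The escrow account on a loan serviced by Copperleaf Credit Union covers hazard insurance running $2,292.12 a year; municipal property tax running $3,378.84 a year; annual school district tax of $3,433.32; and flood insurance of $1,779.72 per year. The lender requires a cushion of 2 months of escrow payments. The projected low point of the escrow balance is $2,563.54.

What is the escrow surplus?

Hazard insurance = $2,292.12
Municipal property tax = $3,378.84
School district tax = $3,433.32
Flood insurance = $1,779.72
Yearly total = $2,292.12 + $3,378.84 + $3,433.32 + $1,779.72 = $10,884.00
Monthly = $10,884.00 ÷ 12 = $907.00
Cushion = 2 × $907.00 = $1,814.00
Surplus = $2,563.54 − $1,814.00 = $749.54

$749.54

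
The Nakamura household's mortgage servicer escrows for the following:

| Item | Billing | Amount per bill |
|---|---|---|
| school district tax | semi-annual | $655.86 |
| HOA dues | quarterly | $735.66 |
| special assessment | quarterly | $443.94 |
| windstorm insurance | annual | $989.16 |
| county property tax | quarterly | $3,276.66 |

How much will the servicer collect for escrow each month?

$1,677.16

School district tax — $655.86 × 2 = $1,311.72 annually
HOA dues — $735.66 × 4 = $2,942.64 annually
Special assessment — $443.94 × 4 = $1,775.76 annually
Windstorm insurance — $989.16 annually
County property tax — $3,276.66 × 4 = $13,106.64 annually
Annual escrow total = $1,311.72 + $2,942.64 + $1,775.76 + $989.16 + $13,106.64 = $20,125.92
Per month = $20,125.92 / 12 = $1,677.16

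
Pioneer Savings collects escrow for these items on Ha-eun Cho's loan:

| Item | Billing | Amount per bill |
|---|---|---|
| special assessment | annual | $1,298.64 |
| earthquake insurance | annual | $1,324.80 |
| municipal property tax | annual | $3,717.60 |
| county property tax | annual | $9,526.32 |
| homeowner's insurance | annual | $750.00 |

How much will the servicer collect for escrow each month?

$1,384.78

Special assessment — $1,298.64 per year
Earthquake insurance — $1,324.80 per year
Municipal property tax — $3,717.60 per year
County property tax — $9,526.32 per year
Homeowner's insurance — $750.00 per year
Total per year = $16,617.36
Monthly escrow = $16,617.36 ÷ 12 = $1,384.78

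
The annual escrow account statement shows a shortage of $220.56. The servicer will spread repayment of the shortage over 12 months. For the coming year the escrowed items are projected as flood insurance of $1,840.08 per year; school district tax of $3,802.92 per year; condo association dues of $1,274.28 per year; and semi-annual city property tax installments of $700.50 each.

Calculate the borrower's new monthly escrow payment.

$711.57

Flood insurance = $1,840.08/yr
School district tax = $3,802.92/yr
Condo association dues = $1,274.28/yr
City property tax = $700.50 × 2 = $1,401.00/yr
Yearly total = $1,840.08 + $3,802.92 + $1,274.28 + $1,401.00 = $8,318.28
Monthly escrow = $8,318.28 ÷ 12 = $693.19
Shortage per month = $220.56 ÷ 12 = $18.38
Adjusted monthly = $693.19 + $18.38 = $711.57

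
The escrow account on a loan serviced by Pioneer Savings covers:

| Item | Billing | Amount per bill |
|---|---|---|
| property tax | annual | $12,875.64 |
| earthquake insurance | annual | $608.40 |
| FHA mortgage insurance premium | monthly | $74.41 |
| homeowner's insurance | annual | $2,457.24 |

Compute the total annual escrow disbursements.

Property tax: $12,875.64 per year
Earthquake insurance: $608.40 per year
FHA mortgage insurance premium: $74.41 × 12 = $892.92 per year
Homeowner's insurance: $2,457.24 per year
Yearly total = $12,875.64 + $608.40 + $892.92 + $2,457.24 = $16,834.20

$16,834.20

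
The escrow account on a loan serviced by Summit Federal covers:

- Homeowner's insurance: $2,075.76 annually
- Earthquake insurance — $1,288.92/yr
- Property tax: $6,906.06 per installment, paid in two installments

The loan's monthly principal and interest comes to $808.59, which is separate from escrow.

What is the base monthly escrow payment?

Homeowner's insurance: $2,075.76/yr
Earthquake insurance: $1,288.92/yr
Property tax: $6,906.06 × 2 = $13,812.12/yr
Annual escrow total = $2,075.76 + $1,288.92 + $13,812.12 = $17,176.80
Monthly = $17,176.80 ÷ 12 = $1,431.40

$1,431.40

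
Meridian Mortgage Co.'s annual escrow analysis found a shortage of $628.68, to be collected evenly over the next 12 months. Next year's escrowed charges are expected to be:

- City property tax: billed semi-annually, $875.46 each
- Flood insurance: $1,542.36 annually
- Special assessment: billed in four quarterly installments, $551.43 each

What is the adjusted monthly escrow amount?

City property tax = $875.46 × 2 = $1,750.92 per year
Flood insurance = $1,542.36 per year
Special assessment = $551.43 × 4 = $2,205.72 per year
Combined annual = $5,499.00
Base monthly escrow = $5,499.00 ÷ 12 = $458.25
Shortage spread = $628.68 ÷ 12 = $52.39/mo
New monthly escrow = $458.25 + $52.39 = $510.64

$510.64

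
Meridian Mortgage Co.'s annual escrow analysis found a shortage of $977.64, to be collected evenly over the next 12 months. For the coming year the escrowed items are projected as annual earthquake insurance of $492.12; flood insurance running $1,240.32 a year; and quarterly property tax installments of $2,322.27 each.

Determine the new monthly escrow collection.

$999.93

Earthquake insurance: $492.12
Flood insurance: $1,240.32
Property tax: $2,322.27 × 4 = $9,289.08
Combined annual = $492.12 + $1,240.32 + $9,289.08 = $11,021.52
Base monthly escrow = $11,021.52 ÷ 12 = $918.46
Monthly shortage recovery: $977.64 / 12 = $81.47
New monthly escrow = $918.46 + $81.47 = $999.93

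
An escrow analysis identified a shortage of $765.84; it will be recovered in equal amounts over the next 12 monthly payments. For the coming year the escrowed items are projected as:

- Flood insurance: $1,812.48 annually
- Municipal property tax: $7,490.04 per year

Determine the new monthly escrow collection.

Flood insurance: $1,812.48
Municipal property tax: $7,490.04
Yearly total = $9,302.52
Monthly = $9,302.52 ÷ 12 = $775.21
Shortage spread = $765.84 ÷ 12 = $63.82/mo
Adjusted monthly = $775.21 + $63.82 = $839.03

$839.03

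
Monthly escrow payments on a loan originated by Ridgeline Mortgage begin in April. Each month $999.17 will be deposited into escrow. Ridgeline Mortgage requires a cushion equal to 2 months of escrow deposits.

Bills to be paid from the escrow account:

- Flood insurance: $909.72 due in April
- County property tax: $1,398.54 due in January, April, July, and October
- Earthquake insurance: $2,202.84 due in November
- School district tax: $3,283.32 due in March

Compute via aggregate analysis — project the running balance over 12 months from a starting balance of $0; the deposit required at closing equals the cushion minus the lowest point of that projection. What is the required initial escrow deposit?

Cushion = 2 × $999.17 = $1,998.34
Trial balance (start $0, +$999.17 each month, − disbursements):
  Apr: +$999.17 − $2,308.26 → -$1,309.09
  May: +$999.17 → -$309.92
  Jun: +$999.17 → $689.25
  Jul: +$999.17 − $1,398.54 → $289.88
  Aug: +$999.17 → $1,289.05
  Sep: +$999.17 → $2,288.22
  Oct: +$999.17 − $1,398.54 → $1,888.85
  Nov: +$999.17 − $2,202.84 → $685.18
  Dec: +$999.17 → $1,684.35
  Jan: +$999.17 − $1,398.54 → $1,284.98
  Feb: +$999.17 → $2,284.15
  Mar: +$999.17 − $3,283.32 → $0.00
Lowest trial balance = -$1,309.09 (Apr)
Initial deposit = cushion − low point = $1,998.34 − (-$1,309.09) = $3,307.43

$3,307.43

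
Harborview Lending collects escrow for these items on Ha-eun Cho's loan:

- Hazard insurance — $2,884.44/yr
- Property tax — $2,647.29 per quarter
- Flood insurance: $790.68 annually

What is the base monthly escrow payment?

Hazard insurance — $2,884.44/yr
Property tax — $2,647.29 × 4 = $10,589.16/yr
Flood insurance — $790.68/yr
Total annual escrow = $2,884.44 + $10,589.16 + $790.68 = $14,264.28
Base monthly escrow = $14,264.28 ÷ 12 = $1,188.69

$1,188.69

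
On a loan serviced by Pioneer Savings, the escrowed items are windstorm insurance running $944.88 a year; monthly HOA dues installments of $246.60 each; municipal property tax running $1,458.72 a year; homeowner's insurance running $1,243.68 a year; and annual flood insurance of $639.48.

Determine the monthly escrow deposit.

Windstorm insurance: $944.88/yr
HOA dues: $246.60 × 12 = $2,959.20/yr
Municipal property tax: $1,458.72/yr
Homeowner's insurance: $1,243.68/yr
Flood insurance: $639.48/yr
Combined annual = $944.88 + $2,959.20 + $1,458.72 + $1,243.68 + $639.48 = $7,245.96
Monthly = $7,245.96 ÷ 12 = $603.83

$603.83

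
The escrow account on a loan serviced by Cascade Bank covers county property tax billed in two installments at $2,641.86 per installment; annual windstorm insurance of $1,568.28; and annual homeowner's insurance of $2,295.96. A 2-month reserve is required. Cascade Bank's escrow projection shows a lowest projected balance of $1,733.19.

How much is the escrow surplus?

County property tax: $2,641.86 × 2 = $5,283.72 annually
Windstorm insurance: $1,568.28 annually
Homeowner's insurance: $2,295.96 annually
Combined annual = $5,283.72 + $1,568.28 + $2,295.96 = $9,147.96
Monthly = $9,147.96 / 12 = $762.33
Cushion = 2 × $762.33 = $1,524.66
Excess over cushion: $1,733.19 − $1,524.66 = $208.53

$208.53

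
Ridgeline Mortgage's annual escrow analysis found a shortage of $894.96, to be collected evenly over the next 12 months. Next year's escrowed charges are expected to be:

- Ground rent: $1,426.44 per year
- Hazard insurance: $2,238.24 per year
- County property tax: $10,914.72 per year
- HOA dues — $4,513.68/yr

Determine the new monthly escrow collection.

$1,665.67

Ground rent = $1,426.44 annually
Hazard insurance = $2,238.24 annually
County property tax = $10,914.72 annually
HOA dues = $4,513.68 annually
Combined annual = $1,426.44 + $2,238.24 + $10,914.72 + $4,513.68 = $19,093.08
Base monthly escrow = $19,093.08 / 12 = $1,591.09
Monthly shortage recovery: $894.96 ÷ 12 = $74.58
New monthly escrow = $1,591.09 + $74.58 = $1,665.67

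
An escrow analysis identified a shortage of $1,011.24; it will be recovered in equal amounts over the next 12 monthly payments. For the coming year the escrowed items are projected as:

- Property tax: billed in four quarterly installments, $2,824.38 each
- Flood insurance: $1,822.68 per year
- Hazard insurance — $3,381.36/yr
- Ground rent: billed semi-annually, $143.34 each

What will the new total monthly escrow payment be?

$1,483.29

Property tax — $2,824.38 × 4 = $11,297.52/yr
Flood insurance — $1,822.68/yr
Hazard insurance — $3,381.36/yr
Ground rent — $143.34 × 2 = $286.68/yr
Total annual escrow = $16,788.24
Monthly escrow = $16,788.24 ÷ 12 = $1,399.02
Shortage per month = $1,011.24 / 12 = $84.27
New monthly escrow = $1,399.02 + $84.27 = $1,483.29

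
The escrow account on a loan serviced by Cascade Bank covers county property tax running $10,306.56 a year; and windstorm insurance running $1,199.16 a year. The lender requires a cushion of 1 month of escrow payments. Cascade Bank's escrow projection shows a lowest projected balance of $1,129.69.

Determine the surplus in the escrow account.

$170.88

County property tax — $10,306.56/yr
Windstorm insurance — $1,199.16/yr
Total annual escrow = $10,306.56 + $1,199.16 = $11,505.72
Monthly = $11,505.72 ÷ 12 = $958.81
Cushion = 1 × $958.81 = $958.81
Surplus = $1,129.69 − $958.81 = $170.88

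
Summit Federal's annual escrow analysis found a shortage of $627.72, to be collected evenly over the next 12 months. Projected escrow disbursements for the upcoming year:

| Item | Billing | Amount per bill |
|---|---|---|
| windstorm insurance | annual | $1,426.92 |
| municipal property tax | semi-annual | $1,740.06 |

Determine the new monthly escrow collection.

Windstorm insurance: $1,426.92
Municipal property tax: $1,740.06 × 2 = $3,480.12
Total per year = $1,426.92 + $3,480.12 = $4,907.04
Base monthly escrow = $4,907.04 / 12 = $408.92
Shortage spread = $627.72 ÷ 12 = $52.31/mo
Adjusted monthly = $408.92 + $52.31 = $461.23

$461.23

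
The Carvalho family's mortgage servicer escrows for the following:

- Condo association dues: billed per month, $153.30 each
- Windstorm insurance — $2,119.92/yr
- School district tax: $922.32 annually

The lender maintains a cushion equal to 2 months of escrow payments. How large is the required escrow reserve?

Condo association dues — $153.30 × 12 = $1,839.60
Windstorm insurance — $2,119.92
School district tax — $922.32
Combined annual = $4,881.84
Monthly escrow = $4,881.84 / 12 = $406.82
Reserve = 2 × $406.82 = $813.64

$813.64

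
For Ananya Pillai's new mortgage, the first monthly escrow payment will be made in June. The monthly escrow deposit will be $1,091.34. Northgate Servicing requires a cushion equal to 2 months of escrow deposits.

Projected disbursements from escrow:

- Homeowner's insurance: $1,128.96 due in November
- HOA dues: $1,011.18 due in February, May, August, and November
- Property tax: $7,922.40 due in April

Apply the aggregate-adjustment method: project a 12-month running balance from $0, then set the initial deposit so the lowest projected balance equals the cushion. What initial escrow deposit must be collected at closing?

Cushion = 2 × $1,091.34 = $2,182.68
Trial balance (start $0, +$1,091.34 each month, − disbursements):
  Jun: +$1,091.34 → $1,091.34
  Jul: +$1,091.34 → $2,182.68
  Aug: +$1,091.34 − $1,011.18 → $2,262.84
  Sep: +$1,091.34 → $3,354.18
  Oct: +$1,091.34 → $4,445.52
  Nov: +$1,091.34 − $2,140.14 → $3,396.72
  Dec: +$1,091.34 → $4,488.06
  Jan: +$1,091.34 → $5,579.40
  Feb: +$1,091.34 − $1,011.18 → $5,659.56
  Mar: +$1,091.34 → $6,750.90
  Apr: +$1,091.34 − $7,922.40 → -$80.16
  May: +$1,091.34 − $1,011.18 → $0.00
Lowest trial balance = -$80.16 (Apr)
Initial deposit = cushion − low point = $2,182.68 − (-$80.16) = $2,262.84

$2,262.84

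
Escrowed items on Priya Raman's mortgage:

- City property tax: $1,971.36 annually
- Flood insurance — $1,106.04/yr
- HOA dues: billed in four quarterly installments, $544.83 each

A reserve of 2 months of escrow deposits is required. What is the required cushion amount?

$876.12

City property tax — $1,971.36 per year
Flood insurance — $1,106.04 per year
HOA dues — $544.83 × 4 = $2,179.32 per year
Annual escrow total = $1,971.36 + $1,106.04 + $2,179.32 = $5,256.72
Monthly escrow = $5,256.72 ÷ 12 = $438.06
Reserve = 2 × $438.06 = $876.12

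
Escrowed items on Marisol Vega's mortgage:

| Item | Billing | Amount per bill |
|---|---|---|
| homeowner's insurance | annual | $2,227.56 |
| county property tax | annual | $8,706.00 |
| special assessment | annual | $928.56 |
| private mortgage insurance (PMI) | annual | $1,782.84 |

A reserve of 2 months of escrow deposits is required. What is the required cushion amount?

$2,274.16

Homeowner's insurance: $2,227.56 annually
County property tax: $8,706.00 annually
Special assessment: $928.56 annually
Private mortgage insurance (PMI): $1,782.84 annually
Yearly total = $13,644.96
Monthly = $13,644.96 ÷ 12 = $1,137.08
Reserve = 2 × $1,137.08 = $2,274.16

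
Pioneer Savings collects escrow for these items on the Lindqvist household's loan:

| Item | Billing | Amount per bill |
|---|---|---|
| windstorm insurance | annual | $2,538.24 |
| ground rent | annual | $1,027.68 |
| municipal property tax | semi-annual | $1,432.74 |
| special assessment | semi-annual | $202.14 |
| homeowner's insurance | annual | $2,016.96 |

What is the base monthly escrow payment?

$737.72

Windstorm insurance = $2,538.24
Ground rent = $1,027.68
Municipal property tax = $1,432.74 × 2 = $2,865.48
Special assessment = $202.14 × 2 = $404.28
Homeowner's insurance = $2,016.96
Yearly total = $2,538.24 + $1,027.68 + $2,865.48 + $404.28 + $2,016.96 = $8,852.64
Per month = $8,852.64 / 12 = $737.72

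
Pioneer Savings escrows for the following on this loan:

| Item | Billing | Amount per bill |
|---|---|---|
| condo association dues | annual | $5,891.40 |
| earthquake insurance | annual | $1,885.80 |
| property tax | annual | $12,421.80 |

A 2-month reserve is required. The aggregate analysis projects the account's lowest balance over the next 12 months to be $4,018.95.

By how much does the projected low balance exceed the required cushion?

Condo association dues: $5,891.40 annually
Earthquake insurance: $1,885.80 annually
Property tax: $12,421.80 annually
Total per year = $5,891.40 + $1,885.80 + $12,421.80 = $20,199.00
Monthly = $20,199.00 ÷ 12 = $1,683.25
Required cushion = 2 × $1,683.25 = $3,366.50
Excess over cushion: $4,018.95 − $3,366.50 = $652.45

$652.45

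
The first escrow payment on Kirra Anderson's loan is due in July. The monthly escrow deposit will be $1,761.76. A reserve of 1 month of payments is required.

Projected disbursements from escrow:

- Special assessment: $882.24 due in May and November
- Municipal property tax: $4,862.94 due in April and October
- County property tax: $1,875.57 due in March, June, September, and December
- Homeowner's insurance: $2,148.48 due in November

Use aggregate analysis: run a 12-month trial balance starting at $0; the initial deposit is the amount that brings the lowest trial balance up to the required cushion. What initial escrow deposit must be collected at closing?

Cushion = 1 × $1,761.76 = $1,761.76
Trial balance (start $0, +$1,761.76 each month, − disbursements):
  Jul: +$1,761.76 → $1,761.76
  Aug: +$1,761.76 → $3,523.52
  Sep: +$1,761.76 − $1,875.57 → $3,409.71
  Oct: +$1,761.76 − $4,862.94 → $308.53
  Nov: +$1,761.76 − $3,030.72 → -$960.43
  Dec: +$1,761.76 − $1,875.57 → -$1,074.24
  Jan: +$1,761.76 → $687.52
  Feb: +$1,761.76 → $2,449.28
  Mar: +$1,761.76 − $1,875.57 → $2,335.47
  Apr: +$1,761.76 − $4,862.94 → -$765.71
  May: +$1,761.76 − $882.24 → $113.81
  Jun: +$1,761.76 − $1,875.57 → $0.00
Lowest trial balance = -$1,074.24 (Dec)
Initial deposit = cushion − low point = $1,761.76 − (-$1,074.24) = $2,836.00

$2,836.00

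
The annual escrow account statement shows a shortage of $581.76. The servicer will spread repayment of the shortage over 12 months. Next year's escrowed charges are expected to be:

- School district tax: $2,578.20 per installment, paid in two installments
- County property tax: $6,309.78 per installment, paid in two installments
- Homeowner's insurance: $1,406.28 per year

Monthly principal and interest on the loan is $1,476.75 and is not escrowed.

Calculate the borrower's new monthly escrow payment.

$1,647.00

School district tax: $2,578.20 × 2 = $5,156.40 per year
County property tax: $6,309.78 × 2 = $12,619.56 per year
Homeowner's insurance: $1,406.28 per year
Combined annual = $5,156.40 + $12,619.56 + $1,406.28 = $19,182.24
Monthly = $19,182.24 ÷ 12 = $1,598.52
Monthly shortage recovery: $581.76 ÷ 12 = $48.48
Adjusted monthly = $1,598.52 + $48.48 = $1,647.00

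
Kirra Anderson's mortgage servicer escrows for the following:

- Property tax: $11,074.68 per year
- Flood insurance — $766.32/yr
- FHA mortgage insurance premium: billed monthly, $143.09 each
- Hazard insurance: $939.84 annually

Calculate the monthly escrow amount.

$1,208.16

Property tax — $11,074.68 per year
Flood insurance — $766.32 per year
FHA mortgage insurance premium — $143.09 × 12 = $1,717.08 per year
Hazard insurance — $939.84 per year
Total per year = $14,497.92
Monthly = $14,497.92 / 12 = $1,208.16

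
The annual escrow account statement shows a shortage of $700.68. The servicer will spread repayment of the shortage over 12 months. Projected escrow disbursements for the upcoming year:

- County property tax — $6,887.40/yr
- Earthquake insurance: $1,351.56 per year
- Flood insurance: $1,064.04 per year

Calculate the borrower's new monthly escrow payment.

County property tax = $6,887.40 per year
Earthquake insurance = $1,351.56 per year
Flood insurance = $1,064.04 per year
Yearly total = $6,887.40 + $1,351.56 + $1,064.04 = $9,303.00
Per month = $9,303.00 ÷ 12 = $775.25
Shortage per month = $700.68 / 12 = $58.39
New monthly escrow = $775.25 + $58.39 = $833.64

$833.64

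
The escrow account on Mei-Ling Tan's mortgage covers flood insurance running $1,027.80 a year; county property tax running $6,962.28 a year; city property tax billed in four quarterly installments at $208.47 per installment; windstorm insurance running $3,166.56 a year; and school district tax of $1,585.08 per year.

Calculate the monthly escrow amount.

$1,131.30

Flood insurance = $1,027.80
County property tax = $6,962.28
City property tax = $208.47 × 4 = $833.88
Windstorm insurance = $3,166.56
School district tax = $1,585.08
Total per year = $13,575.60
Monthly = $13,575.60 ÷ 12 = $1,131.30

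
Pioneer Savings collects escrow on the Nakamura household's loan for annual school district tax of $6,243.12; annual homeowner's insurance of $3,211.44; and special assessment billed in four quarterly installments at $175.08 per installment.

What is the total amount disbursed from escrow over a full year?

$10,154.88

School district tax = $6,243.12 per year
Homeowner's insurance = $3,211.44 per year
Special assessment = $175.08 × 4 = $700.32 per year
Total per year = $6,243.12 + $3,211.44 + $700.32 = $10,154.88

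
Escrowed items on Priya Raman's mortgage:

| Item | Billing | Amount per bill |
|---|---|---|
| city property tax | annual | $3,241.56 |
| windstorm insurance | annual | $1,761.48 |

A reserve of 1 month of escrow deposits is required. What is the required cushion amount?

City property tax: $3,241.56 annually
Windstorm insurance: $1,761.48 annually
Total per year = $5,003.04
Monthly = $5,003.04 ÷ 12 = $416.92
Required cushion = 1 × $416.92 = $416.92

$416.92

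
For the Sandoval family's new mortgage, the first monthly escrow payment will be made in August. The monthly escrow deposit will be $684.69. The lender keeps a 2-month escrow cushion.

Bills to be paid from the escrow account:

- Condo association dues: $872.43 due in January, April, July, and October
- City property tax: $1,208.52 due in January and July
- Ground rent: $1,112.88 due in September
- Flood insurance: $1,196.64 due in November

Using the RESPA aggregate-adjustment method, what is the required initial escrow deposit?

$2,524.14

Cushion = 2 × $684.69 = $1,369.38
Trial balance (start $0, +$684.69 each month, − disbursements):
  Aug: +$684.69 → $684.69
  Sep: +$684.69 − $1,112.88 → $256.50
  Oct: +$684.69 − $872.43 → $68.76
  Nov: +$684.69 − $1,196.64 → -$443.19
  Dec: +$684.69 → $241.50
  Jan: +$684.69 − $2,080.95 → -$1,154.76
  Feb: +$684.69 → -$470.07
  Mar: +$684.69 → $214.62
  Apr: +$684.69 − $872.43 → $26.88
  May: +$684.69 → $711.57
  Jun: +$684.69 → $1,396.26
  Jul: +$684.69 − $2,080.95 → $0.00
Lowest trial balance = -$1,154.76 (Jan)
Initial deposit = cushion − low point = $1,369.38 − (-$1,154.76) = $2,524.14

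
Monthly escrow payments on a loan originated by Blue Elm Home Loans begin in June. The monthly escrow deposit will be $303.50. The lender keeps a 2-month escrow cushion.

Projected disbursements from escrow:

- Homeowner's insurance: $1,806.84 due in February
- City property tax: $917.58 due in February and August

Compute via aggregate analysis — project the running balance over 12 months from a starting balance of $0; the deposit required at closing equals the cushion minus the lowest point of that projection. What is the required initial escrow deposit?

Cushion = 2 × $303.50 = $607.00
Trial balance (start $0, +$303.50 each month, − disbursements):
  Jun: +$303.50 → $303.50
  Jul: +$303.50 → $607.00
  Aug: +$303.50 − $917.58 → -$7.08
  Sep: +$303.50 → $296.42
  Oct: +$303.50 → $599.92
  Nov: +$303.50 → $903.42
  Dec: +$303.50 → $1,206.92
  Jan: +$303.50 → $1,510.42
  Feb: +$303.50 − $2,724.42 → -$910.50
  Mar: +$303.50 → -$607.00
  Apr: +$303.50 → -$303.50
  May: +$303.50 → $0.00
Lowest trial balance = -$910.50 (Feb)
Initial deposit = cushion − low point = $607.00 − (-$910.50) = $1,517.50

$1,517.50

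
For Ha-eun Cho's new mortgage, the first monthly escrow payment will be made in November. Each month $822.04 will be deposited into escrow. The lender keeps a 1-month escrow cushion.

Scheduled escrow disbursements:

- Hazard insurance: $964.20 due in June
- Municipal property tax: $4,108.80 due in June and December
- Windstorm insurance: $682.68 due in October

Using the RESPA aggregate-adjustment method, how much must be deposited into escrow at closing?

Cushion = 1 × $822.04 = $822.04
Trial balance (start $0, +$822.04 each month, − disbursements):
  Nov: +$822.04 → $822.04
  Dec: +$822.04 − $4,108.80 → -$2,464.72
  Jan: +$822.04 → -$1,642.68
  Feb: +$822.04 → -$820.64
  Mar: +$822.04 → $1.40
  Apr: +$822.04 → $823.44
  May: +$822.04 → $1,645.48
  Jun: +$822.04 − $5,073.00 → -$2,605.48
  Jul: +$822.04 → -$1,783.44
  Aug: +$822.04 → -$961.40
  Sep: +$822.04 → -$139.36
  Oct: +$822.04 − $682.68 → $0.00
Lowest trial balance = -$2,605.48 (Jun)
Initial deposit = cushion − low point = $822.04 − (-$2,605.48) = $3,427.52

$3,427.52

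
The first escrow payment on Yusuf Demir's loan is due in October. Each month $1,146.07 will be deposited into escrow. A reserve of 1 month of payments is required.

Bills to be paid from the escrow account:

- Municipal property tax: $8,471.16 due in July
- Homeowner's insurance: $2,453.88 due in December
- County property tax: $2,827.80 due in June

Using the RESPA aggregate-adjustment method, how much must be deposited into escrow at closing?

Cushion = 1 × $1,146.07 = $1,146.07
Trial balance (start $0, +$1,146.07 each month, − disbursements):
  Oct: +$1,146.07 → $1,146.07
  Nov: +$1,146.07 → $2,292.14
  Dec: +$1,146.07 − $2,453.88 → $984.33
  Jan: +$1,146.07 → $2,130.40
  Feb: +$1,146.07 → $3,276.47
  Mar: +$1,146.07 → $4,422.54
  Apr: +$1,146.07 → $5,568.61
  May: +$1,146.07 → $6,714.68
  Jun: +$1,146.07 − $2,827.80 → $5,032.95
  Jul: +$1,146.07 − $8,471.16 → -$2,292.14
  Aug: +$1,146.07 → -$1,146.07
  Sep: +$1,146.07 → $0.00
Lowest trial balance = -$2,292.14 (Jul)
Initial deposit = cushion − low point = $1,146.07 − (-$2,292.14) = $3,438.21

$3,438.21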